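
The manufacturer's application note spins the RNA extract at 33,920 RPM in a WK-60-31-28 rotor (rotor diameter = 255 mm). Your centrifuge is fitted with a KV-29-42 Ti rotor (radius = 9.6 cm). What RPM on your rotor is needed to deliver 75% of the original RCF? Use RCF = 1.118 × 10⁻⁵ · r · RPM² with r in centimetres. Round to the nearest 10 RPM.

33850 RPM

Original rotor: r = 255 mm / 2 = 127.5 mm = 12.75 cm
RCF_original = 1.118 × 10⁻⁵ × 12.75 × (33920)² = 1.118 × 10⁻⁵ × 12.75 × 1,150,566,400 ≈ 164,007.5 × g
Target RCF = 0.75 × 164,007.5 ≈ 123,005.6 × g
123,005.6 = 1.118 × 10⁻⁵ × 9.6 × N²
N² = 123,005.6 / (10.7328 × 10⁻⁵) = 1,146,071,855
N ≈ √1,146,071,855 ≈ 33,853.7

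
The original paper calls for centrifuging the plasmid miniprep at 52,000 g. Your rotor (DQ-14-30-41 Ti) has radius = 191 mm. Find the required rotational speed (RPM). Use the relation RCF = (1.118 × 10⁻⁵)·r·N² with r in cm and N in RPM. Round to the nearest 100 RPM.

r = 191 mm = 19.1 cm
52,000 = 1.118 × 10⁻⁵ × 19.1 × N²
N² = 52,000 / (21.3538 × 10⁻⁵) = 243,516,376
N ≈ √243,516,376 ≈ 15,605.0

15600 RPM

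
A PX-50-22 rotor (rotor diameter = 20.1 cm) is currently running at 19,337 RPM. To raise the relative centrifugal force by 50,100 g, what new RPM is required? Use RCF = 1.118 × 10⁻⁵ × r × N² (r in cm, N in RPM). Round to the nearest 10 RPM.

r = 20.1 / 2 = 10.05 cm
Current RCF = 1.118 × 10⁻⁵ × 10.05 × (19337)² = 1.118 × 10⁻⁵ × 10.05 × 373,919,569 ≈ 42,013.2 × g
Target RCF = 42,013.2 + 50,100 = 92,113.2 × g
N² = 92,113.2 / (11.2359 × 10⁻⁵) = 819,811,497
N ≈ √819,811,497 ≈ 28,632.4

28630 RPM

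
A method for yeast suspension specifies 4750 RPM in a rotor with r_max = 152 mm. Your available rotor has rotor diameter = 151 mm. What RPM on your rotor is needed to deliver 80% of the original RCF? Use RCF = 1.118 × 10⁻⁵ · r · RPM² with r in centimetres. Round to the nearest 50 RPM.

Original rotor: r = 152 mm = 15.2 cm
RCF = 1.118 × 10⁻⁵ × r × N²
RCF_original = 1.118 × 10⁻⁵ × 15.2 × (4750)² = 1.118 × 10⁻⁵ × 15.2 × 22,562,500 ≈ 3,834.2 × g
Target RCF = 0.8 × 3,834.2 ≈ 3,067.4 × g
Your rotor: r = 151 mm / 2 = 75.5 mm = 7.55 cm
3,067.4 = 1.118 × 10⁻⁵ × 7.55 × N²
N² = 3,067.4 / (8.4409 × 10⁻⁵) = 36,339,727
N ≈ √36,339,727 ≈ 6,028.2

≈ 6050 RPM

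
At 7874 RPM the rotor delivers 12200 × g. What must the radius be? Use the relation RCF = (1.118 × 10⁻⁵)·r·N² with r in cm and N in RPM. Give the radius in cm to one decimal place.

17.6 cm

RCF = 1.118 × 10⁻⁵ × r × N²
12200 = 1.118 × 10⁻⁵ × r × (7874)²
r = 12200 / (1.118 × 10⁻⁵ × 61,999,876) = 12200 / 693.1586 ≈ 17.601 cm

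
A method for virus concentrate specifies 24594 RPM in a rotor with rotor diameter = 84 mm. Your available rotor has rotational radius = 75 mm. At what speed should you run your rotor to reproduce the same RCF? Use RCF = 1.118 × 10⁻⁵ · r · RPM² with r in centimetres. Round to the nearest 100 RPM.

Original rotor: r = 84 mm / 2 = 42 mm = 4.2 cm
RCF_original = 1.118 × 10⁻⁵ × 4.2 × (24594)² = 1.118 × 10⁻⁵ × 4.2 × 604,864,836 ≈ 28,402 × g
Your rotor: r = 75 mm = 7.5 cm
28,402 = 1.118 × 10⁻⁵ × 7.5 × N²
N² = 28,402 / (8.385 × 10⁻⁵) = 338,723,912
N ≈ √338,723,912 ≈ 18,404.5

≈ 18400 RPM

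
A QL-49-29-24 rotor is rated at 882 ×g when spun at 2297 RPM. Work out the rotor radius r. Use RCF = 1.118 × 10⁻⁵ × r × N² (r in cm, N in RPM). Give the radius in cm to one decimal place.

882 = 1.118 × 10⁻⁵ × r × (2297)²
r = 882 / (1.118 × 10⁻⁵ × 5,276,209) = 882 / 58.98802 ≈ 14.952 cm

≈ 15.0 cm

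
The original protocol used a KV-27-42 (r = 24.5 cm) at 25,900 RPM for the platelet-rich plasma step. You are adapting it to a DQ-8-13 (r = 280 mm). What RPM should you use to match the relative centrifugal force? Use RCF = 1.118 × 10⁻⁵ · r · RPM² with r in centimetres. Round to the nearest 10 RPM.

24230 RPM

RCF = 1.118 × 10⁻⁵ × r × N²
RCF_original = 1.118 × 10⁻⁵ × 24.5 × (25900)² = 1.118 × 10⁻⁵ × 24.5 × 670,810,000 ≈ 183,741.6 × g
Your rotor: r = 280 mm = 28.0 cm
183,741.6 = 1.118 × 10⁻⁵ × 28 × N²
N² = 183,741.6 / (31.304 × 10⁻⁵) = 586,958,855
N ≈ √586,958,855 ≈ 24,227.2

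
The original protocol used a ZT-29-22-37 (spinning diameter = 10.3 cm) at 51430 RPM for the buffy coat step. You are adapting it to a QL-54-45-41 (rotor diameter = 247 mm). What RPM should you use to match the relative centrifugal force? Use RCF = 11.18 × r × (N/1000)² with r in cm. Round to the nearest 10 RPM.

Original rotor: r = 10.3 / 2 = 5.15 cm
RCF_original = 11.18 × 5.15 × (51.43)² = 11.18 × 5.15 × 2,645.0449 ≈ 152,293.8 × g
Your rotor: r = 247 mm / 2 = 123.5 mm = 12.35 cm
152,293.8 = 11.18 × 12.35 × (N/1000)²
(N/1000)² = 152,293.8 / 138.073 = 1102.995
N = 1000 × √1102.995 ≈ 33,211.4

33210 RPM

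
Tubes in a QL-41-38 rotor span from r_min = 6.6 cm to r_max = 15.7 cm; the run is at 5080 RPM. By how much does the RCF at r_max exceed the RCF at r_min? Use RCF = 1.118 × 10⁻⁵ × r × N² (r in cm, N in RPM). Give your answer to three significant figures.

2630 g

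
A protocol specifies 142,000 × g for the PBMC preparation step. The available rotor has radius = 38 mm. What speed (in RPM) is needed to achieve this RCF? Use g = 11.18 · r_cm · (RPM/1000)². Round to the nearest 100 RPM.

r = 38 mm = 3.8 cm
RCF = 11.18 × r × (N/1000)²
142,000 = 11.18 × 3.8 × (N/1000)²
(N/1000)² = 142,000 / 42.484 = 3342.435
N = 1000 × √3342.435 ≈ 57,813.8

≈ 57800 RPM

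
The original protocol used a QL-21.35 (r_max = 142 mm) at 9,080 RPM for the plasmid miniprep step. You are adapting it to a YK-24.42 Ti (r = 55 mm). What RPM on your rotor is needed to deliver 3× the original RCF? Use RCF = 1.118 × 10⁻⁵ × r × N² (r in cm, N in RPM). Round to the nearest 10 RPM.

25270 RPM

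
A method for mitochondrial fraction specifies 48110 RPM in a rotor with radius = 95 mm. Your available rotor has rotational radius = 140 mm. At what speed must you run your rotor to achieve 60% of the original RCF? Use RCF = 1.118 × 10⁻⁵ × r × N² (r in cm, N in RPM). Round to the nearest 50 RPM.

≈ 30700 RPM

Original rotor: r = 95 mm = 9.5 cm
RCF_original = 1.118 × 10⁻⁵ × 9.5 × (48110)² = 1.118 × 10⁻⁵ × 9.5 × 2,314,572,100 ≈ 245,830.7 × g
Target RCF = 0.6 × 245,830.7 ≈ 147,498.4 × g
Your rotor: r = 140 mm = 14.0 cm
147,498.4 = 1.118 × 10⁻⁵ × 14 × N²
N² = 147,498.4 / (15.652 × 10⁻⁵) = 942,361,360
N ≈ √942,361,360 ≈ 30,697.9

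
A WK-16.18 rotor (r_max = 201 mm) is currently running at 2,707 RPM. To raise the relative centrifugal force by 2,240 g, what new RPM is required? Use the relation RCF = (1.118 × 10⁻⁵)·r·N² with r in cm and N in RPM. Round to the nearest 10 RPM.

r = 201 mm = 20.1 cm
Current RCF = 1.118 × 10⁻⁵ × 20.1 × (2707)² = 1.118 × 10⁻⁵ × 20.1 × 7,327,849 ≈ 1,646.7 × g
Target RCF = 1,646.7 + 2,240 = 3,886.7 × g
N² = 3,886.7 / (22.4718 × 10⁻⁵) = 17,295,900
N ≈ √17,295,900 ≈ 4,158.8

4160 RPM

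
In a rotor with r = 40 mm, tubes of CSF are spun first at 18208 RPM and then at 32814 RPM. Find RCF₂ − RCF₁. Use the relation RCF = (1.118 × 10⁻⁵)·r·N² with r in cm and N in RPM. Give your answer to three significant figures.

≈ 33300 x g

r = 40 mm = 4.0 cm
RCF₁ = 1.118 × 10⁻⁵ × 4 × (18208)² = 1.118 × 10⁻⁵ × 4 × 331,531,264 ≈ 14,826.1 × g
RCF₂ = 1.118 × 10⁻⁵ × 4 × (32814)² = 1.118 × 10⁻⁵ × 4 × 1,076,758,596 ≈ 48,152.6 × g
Increase = 48,152.6 − 14,826.1 = 33,326.5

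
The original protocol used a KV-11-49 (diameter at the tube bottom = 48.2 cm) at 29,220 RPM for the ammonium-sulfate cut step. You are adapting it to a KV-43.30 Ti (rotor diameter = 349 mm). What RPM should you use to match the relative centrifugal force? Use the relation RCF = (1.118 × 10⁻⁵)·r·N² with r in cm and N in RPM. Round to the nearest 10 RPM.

≈ 34340 RPM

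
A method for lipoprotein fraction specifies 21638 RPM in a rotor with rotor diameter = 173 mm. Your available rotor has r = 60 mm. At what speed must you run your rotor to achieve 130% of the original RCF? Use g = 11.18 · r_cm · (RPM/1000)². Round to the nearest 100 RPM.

29600 RPM

Original rotor: r = 173 mm / 2 = 86.5 mm = 8.65 cm
RCF = 11.18 × r × (N/1000)²
RCF_original = 11.18 × 8.65 × (21.638)² = 11.18 × 8.65 × 468.203044 ≈ 45,278.5 × g
Target RCF = 1.3 × 45,278.5 ≈ 58,862.1 × g
Your rotor: r = 60 mm = 6.0 cm
58,862.1 = 11.18 × 6 × (N/1000)²
(N/1000)² = 58,862.1 / 67.08 = 877.4911
N = 1000 × √877.4911 ≈ 29,622.5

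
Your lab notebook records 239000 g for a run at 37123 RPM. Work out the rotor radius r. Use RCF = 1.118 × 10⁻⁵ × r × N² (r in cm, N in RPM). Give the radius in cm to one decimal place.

≈ 15.5 cm

239000 = 1.118 × 10⁻⁵ × r × (37123)²
r = 239000 / (1.118 × 10⁻⁵ × 1,378,117,129) = 239000 / 15407.35 ≈ 15.512 cm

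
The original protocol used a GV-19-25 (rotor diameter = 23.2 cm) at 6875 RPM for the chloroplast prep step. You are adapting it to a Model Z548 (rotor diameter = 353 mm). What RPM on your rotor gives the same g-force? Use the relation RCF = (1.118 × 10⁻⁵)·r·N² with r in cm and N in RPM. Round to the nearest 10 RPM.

Original rotor: r = 23.2 / 2 = 11.6 cm
RCF_original = 1.118 × 10⁻⁵ × 11.6 × (6875)² = 1.118 × 10⁻⁵ × 11.6 × 47,265,625 ≈ 6,129.8 × g
Your rotor: r = 353 mm / 2 = 176.5 mm = 17.65 cm
6,129.8 = 1.118 × 10⁻⁵ × 17.65 × N²
N² = 6,129.8 / (19.7327 × 10⁻⁵) = 31,064,173
N ≈ √31,064,173 ≈ 5,573.5

5570 RPM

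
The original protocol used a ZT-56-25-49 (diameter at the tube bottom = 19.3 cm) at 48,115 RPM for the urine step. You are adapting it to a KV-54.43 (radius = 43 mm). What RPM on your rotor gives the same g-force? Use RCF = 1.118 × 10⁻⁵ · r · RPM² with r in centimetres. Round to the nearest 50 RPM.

Original rotor: r = 19.3 / 2 = 9.65 cm
RCF_original = 1.118 × 10⁻⁵ × 9.65 × (48115)² = 1.118 × 10⁻⁵ × 9.65 × 2,315,053,225 ≈ 249,764.1 × g
Your rotor: r = 43 mm = 4.3 cm
249,764.1 = 1.118 × 10⁻⁵ × 4.3 × N²
N² = 249,764.1 / (4.8074 × 10⁻⁵) = 5,195,409,161
N ≈ √5,195,409,161 ≈ 72,079.2

≈ 72100 RPM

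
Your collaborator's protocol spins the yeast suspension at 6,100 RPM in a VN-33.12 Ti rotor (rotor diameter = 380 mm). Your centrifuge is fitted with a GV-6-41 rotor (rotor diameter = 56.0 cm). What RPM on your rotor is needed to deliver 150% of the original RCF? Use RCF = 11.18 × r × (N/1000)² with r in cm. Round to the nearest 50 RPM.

6150 RPM

Original rotor: r = 380 mm / 2 = 190 mm = 19 cm
RCF = 11.18 × r × (N/1000)²
RCF_original = 11.18 × 19 × (6.1)² = 11.18 × 19 × 37.21 ≈ 7,904.1 × g
Target RCF = 1.5 × 7,904.1 ≈ 11,856.2 × g
Your rotor: r = 56.0 / 2 = 28 cm
11,856.2 = 11.18 × 28 × (N/1000)²
(N/1000)² = 11,856.2 / 313.04 = 37.87439
N = 1000 × √37.87439 ≈ 6,154.2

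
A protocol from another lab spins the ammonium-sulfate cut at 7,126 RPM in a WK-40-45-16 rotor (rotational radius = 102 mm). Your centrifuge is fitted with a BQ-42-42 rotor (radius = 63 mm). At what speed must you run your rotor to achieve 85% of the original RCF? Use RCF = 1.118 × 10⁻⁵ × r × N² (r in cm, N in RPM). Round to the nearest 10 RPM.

8360 RPM

Original rotor: r = 102 mm = 10.2 cm
RCF_original = 1.118 × 10⁻⁵ × 10.2 × (7126)² = 1.118 × 10⁻⁵ × 10.2 × 50,779,876 ≈ 5,790.7 × g
Target RCF = 0.85 × 5,790.7 ≈ 4,922.1 × g
Your rotor: r = 63 mm = 6.3 cm
4,922.1 = 1.118 × 10⁻⁵ × 6.3 × N²
N² = 4,922.1 / (7.0434 × 10⁻⁵) = 69,882,443
N ≈ √69,882,443 ≈ 8,359.6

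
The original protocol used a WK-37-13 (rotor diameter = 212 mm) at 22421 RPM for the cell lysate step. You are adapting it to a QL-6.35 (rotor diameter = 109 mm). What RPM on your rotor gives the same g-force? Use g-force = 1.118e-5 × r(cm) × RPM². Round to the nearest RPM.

≈ 31269 RPM

Original rotor: r = 212 mm / 2 = 106 mm = 10.6 cm
RCF_original = 1.118 × 10⁻⁵ × 10.6 × (22421)² = 1.118 × 10⁻⁵ × 10.6 × 502,701,241 ≈ 59,574.1 × g
Your rotor: r = 109 mm / 2 = 54.5 mm = 5.45 cm
59,574.1 = 1.118 × 10⁻⁵ × 5.45 × N²
N² = 59,574.1 / (6.0931 × 10⁻⁵) = 977,730,548
N ≈ √977,730,548 ≈ 31,268.7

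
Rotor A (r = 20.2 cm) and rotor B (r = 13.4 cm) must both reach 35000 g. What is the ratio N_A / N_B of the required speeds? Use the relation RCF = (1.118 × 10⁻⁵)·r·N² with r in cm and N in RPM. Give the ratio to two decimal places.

At fixed RCF, N ∝ 1/√r, so N_A/N_B = √(r_B/r_A) = √(13.4/20.2) = √0.663366 = 0.8145.

0.81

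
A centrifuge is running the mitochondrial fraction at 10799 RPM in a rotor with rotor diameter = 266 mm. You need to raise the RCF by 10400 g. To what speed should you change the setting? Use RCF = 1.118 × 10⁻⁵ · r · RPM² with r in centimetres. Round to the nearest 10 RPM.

r = 266 mm / 2 = 133 mm = 13.3 cm
Current RCF = 1.118 × 10⁻⁵ × 13.3 × (10799)² = 1.118 × 10⁻⁵ × 13.3 × 116,618,401 ≈ 17,340.5 × g
Target RCF = 17,340.5 + 10,400 = 27,740.5 × g
N² = 27,740.5 / (14.8694 × 10⁻⁵) = 186,560,991
N ≈ √186,560,991 ≈ 13,658.7

≈ 13660 RPM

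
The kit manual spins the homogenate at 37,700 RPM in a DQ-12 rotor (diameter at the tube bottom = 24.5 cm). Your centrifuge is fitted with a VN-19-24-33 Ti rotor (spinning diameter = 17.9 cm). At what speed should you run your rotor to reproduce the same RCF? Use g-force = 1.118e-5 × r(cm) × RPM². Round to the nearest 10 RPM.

≈ 44110 RPM

Original rotor: r = 24.5 / 2 = 12.25 cm
RCF_original = 1.118 × 10⁻⁵ × 12.25 × (37700)² = 1.118 × 10⁻⁵ × 12.25 × 1,421,290,000 ≈ 194,652.8 × g
Your rotor: r = 17.9 / 2 = 8.95 cm
194,652.8 = 1.118 × 10⁻⁵ × 8.95 × N²
N² = 194,652.8 / (10.0061 × 10⁻⁵) = 1,945,341,342
N ≈ √1,945,341,342 ≈ 44,106.0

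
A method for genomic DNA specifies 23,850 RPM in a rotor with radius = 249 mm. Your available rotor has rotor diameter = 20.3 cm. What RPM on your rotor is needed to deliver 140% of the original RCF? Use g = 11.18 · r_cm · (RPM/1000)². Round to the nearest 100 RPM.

Original rotor: r = 249 mm = 24.9 cm
RCF = 11.18 × r × (N/1000)²
RCF_original = 11.18 × 24.9 × (23.85)² = 11.18 × 24.9 × 568.8225 ≈ 158,349.9 × g
Target RCF = 1.4 × 158,349.9 ≈ 221,689.9 × g
Your rotor: r = 20.3 / 2 = 10.15 cm
221,689.9 = 11.18 × 10.15 × (N/1000)²
(N/1000)² = 221,689.9 / 113.477 = 1953.611
N = 1000 × √1953.611 ≈ 44,199.7

44200 RPM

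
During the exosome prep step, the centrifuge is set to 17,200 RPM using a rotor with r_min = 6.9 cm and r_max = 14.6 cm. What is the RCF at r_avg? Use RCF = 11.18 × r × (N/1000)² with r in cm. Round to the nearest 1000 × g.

r_avg = (6.9 + 14.6) / 2 = 10.75 cm
RCF = 11.18 × 10.75 × (17.2)² = 11.18 × 10.75 × 295.84 ≈ 35,555.5 × g

RCF ≈ 36000 g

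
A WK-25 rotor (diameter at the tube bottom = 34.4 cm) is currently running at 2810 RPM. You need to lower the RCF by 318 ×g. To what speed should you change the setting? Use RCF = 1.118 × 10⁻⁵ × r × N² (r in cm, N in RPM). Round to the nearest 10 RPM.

2500 RPM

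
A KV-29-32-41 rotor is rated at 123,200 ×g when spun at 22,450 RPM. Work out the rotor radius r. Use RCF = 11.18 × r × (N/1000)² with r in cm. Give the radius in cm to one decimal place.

21.9 cm

123200 = 11.18 × r × (22.45)²
r = 123200 / (11.18 × 504.0025) = 123200 / 5634.748 ≈ 21.864 cm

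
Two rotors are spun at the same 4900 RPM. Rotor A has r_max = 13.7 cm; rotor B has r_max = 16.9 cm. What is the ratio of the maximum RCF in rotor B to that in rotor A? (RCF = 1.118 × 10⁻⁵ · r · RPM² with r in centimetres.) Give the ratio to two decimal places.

1.23

At fixed N, RCF ∝ r, so RCF_B/RCF_A = r_B/r_A = 16.9 / 13.7 = 1.2336.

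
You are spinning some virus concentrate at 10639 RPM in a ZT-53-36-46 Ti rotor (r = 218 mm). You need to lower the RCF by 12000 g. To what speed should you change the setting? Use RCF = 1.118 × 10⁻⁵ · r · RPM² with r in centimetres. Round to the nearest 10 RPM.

N₂ ≈ 8000 RPM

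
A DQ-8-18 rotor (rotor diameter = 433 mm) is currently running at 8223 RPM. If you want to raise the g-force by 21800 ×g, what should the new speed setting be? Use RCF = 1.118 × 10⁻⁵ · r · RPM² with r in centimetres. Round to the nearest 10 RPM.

12560 RPM

r = 433 mm / 2 = 216.5 mm = 21.65 cm
Current RCF = 1.118 × 10⁻⁵ × 21.65 × (8223)² = 1.118 × 10⁻⁵ × 21.65 × 67,617,729 ≈ 16,366.7 × g
Target RCF = 16,366.7 + 21,800 = 38,166.7 × g
N² = 38,166.7 / (24.2047 × 10⁻⁵) = 157,683,012
N ≈ √157,683,012 ≈ 12,557.2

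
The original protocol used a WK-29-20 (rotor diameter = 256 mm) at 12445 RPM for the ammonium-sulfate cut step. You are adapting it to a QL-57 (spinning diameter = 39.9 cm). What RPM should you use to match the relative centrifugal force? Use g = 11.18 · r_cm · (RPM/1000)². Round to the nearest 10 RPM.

9970 RPM

Original rotor: r = 256 mm / 2 = 128 mm = 12.8 cm
RCF = 11.18 × r × (N/1000)²
RCF_original = 11.18 × 12.8 × (12.445)² = 11.18 × 12.8 × 154.878025 ≈ 22,163.7 × g
Your rotor: r = 39.9 / 2 = 19.95 cm
22,163.7 = 11.18 × 19.95 × (N/1000)²
(N/1000)² = 22,163.7 / 223.041 = 99.37052
N = 1000 × √99.37052 ≈ 9,968.5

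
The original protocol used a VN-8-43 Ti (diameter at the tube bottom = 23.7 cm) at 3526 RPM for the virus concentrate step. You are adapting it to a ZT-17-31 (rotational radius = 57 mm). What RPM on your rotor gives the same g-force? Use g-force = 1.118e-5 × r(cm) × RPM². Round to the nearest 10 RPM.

5080 RPM

Original rotor: r = 23.7 / 2 = 11.85 cm
RCF = 1.118 × 10⁻⁵ × r × N²
RCF_original = 1.118 × 10⁻⁵ × 11.85 × (3526)² = 1.118 × 10⁻⁵ × 11.85 × 12,432,676 ≈ 1,647.1 × g
Your rotor: r = 57 mm = 5.7 cm
1,647.1 = 1.118 × 10⁻⁵ × 5.7 × N²
N² = 1,647.1 / (6.3726 × 10⁻⁵) = 25,846,593
N ≈ √25,846,593 ≈ 5,084.0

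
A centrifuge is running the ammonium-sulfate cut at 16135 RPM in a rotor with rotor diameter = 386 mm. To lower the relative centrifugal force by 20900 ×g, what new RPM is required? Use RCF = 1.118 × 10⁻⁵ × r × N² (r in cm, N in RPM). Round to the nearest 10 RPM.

r = 386 mm / 2 = 193 mm = 19.3 cm
Current RCF = 1.118 × 10⁻⁵ × 19.3 × (16135)² = 1.118 × 10⁻⁵ × 19.3 × 260,338,225 ≈ 56,174.2 × g
Target RCF = 56,174.2 − 20,900 = 35,274.2 × g
N² = 35,274.2 / (21.5774 × 10⁻⁵) = 163,477,527
N ≈ √163,477,527 ≈ 12,785.8

≈ 12790 RPM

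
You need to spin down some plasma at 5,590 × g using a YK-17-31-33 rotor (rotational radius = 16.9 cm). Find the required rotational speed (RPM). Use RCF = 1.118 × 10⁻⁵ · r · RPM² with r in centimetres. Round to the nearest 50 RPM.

5450 RPM

RCF = 1.118 × 10⁻⁵ × r × N²
5,590 = 1.118 × 10⁻⁵ × 16.9 × N²
N² = 5,590 / (18.8942 × 10⁻⁵) = 29,585,799
N ≈ √29,585,799 ≈ 5,439.3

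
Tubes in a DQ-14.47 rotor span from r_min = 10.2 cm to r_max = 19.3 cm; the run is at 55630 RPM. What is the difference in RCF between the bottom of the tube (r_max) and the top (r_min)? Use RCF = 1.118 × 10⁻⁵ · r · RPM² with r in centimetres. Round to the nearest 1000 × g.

315000 ×g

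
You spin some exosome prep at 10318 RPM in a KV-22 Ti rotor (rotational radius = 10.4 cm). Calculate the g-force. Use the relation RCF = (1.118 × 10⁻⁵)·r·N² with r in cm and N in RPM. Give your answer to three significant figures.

RCF = 1.118 × 10⁻⁵ × r × N²
RCF = 1.118 × 10⁻⁵ × 10.4 × (10318)² = 1.118 × 10⁻⁵ × 10.4 × 106,461,124 ≈ 12,378.4 × g

RCF ≈ 12400 g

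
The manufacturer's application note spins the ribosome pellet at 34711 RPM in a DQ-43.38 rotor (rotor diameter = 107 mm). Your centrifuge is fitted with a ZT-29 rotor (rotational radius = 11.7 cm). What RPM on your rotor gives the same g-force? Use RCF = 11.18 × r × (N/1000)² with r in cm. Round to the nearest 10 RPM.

Original rotor: r = 107 mm / 2 = 53.5 mm = 5.35 cm
RCF = 11.18 × r × (N/1000)²
RCF_original = 11.18 × 5.35 × (34.711)² = 11.18 × 5.35 × 1,204.853521 ≈ 72,065.9 × g
72,065.9 = 11.18 × 11.7 × (N/1000)²
(N/1000)² = 72,065.9 / 130.806 = 550.9373
N = 1000 × √550.9373 ≈ 23,472.1

≈ 23470 RPM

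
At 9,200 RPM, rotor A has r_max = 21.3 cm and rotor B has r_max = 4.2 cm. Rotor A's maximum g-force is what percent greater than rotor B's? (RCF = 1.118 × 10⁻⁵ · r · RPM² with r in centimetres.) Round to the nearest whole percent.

At equal RPM, RCF scales linearly with r: ratio = 21.3 / 4.2 = 5.0714.
So rotor A delivers 407.1% more g-force.

407%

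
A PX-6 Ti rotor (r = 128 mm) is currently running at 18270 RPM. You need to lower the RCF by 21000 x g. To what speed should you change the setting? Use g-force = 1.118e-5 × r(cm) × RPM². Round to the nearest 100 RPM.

N₂ ≈ 13700 RPM

r = 128 mm = 12.8 cm
Current RCF = 1.118 × 10⁻⁵ × 12.8 × (18270)² = 1.118 × 10⁻⁵ × 12.8 × 333,792,900 ≈ 47,767.1 × g
Target RCF = 47,767.1 − 21,000 = 26,767.1 × g
N² = 26,767.1 / (14.3104 × 10⁻⁵) = 187,046,484
N ≈ √187,046,484 ≈ 13,676.5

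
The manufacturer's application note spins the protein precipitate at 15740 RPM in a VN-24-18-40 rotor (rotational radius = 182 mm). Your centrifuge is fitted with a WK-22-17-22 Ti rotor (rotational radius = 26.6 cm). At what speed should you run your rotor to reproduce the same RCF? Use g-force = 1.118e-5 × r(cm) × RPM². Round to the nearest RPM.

Original rotor: r = 182 mm = 18.2 cm
RCF_original = 1.118 × 10⁻⁵ × 18.2 × (15740)² = 1.118 × 10⁻⁵ × 18.2 × 247,747,600 ≈ 50,410.7 × g
50,410.7 = 1.118 × 10⁻⁵ × 26.6 × N²
N² = 50,410.7 / (29.7388 × 10⁻⁵) = 169,511,547
N ≈ √169,511,547 ≈ 13,019.7

13020 RPM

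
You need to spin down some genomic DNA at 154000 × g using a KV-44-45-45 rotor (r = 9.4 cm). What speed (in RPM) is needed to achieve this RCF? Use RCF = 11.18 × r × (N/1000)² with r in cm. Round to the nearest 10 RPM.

≈ 38280 RPM

RCF = 11.18 × r × (N/1000)²
154,000 = 11.18 × 9.4 × (N/1000)²
(N/1000)² = 154,000 / 105.092 = 1465.383
N = 1000 × √1465.383 ≈ 38,280.3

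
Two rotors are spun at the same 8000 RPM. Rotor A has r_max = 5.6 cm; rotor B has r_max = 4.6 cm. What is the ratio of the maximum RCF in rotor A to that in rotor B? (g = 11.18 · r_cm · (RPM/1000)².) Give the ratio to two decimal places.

1.22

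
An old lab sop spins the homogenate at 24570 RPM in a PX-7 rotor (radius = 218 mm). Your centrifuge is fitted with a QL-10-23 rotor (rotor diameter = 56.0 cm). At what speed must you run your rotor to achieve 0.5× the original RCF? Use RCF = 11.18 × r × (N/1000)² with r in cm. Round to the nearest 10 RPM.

15330 RPM

Original rotor: r = 218 mm = 21.8 cm
RCF = 11.18 × r × (N/1000)²
RCF_original = 11.18 × 21.8 × (24.57)² = 11.18 × 21.8 × 603.6849 ≈ 147,132.5 × g
Target RCF = 0.5 × 147,132.5 ≈ 73,566.2 × g
Your rotor: r = 56.0 / 2 = 28 cm
73,566.2 = 11.18 × 28 × (N/1000)²
(N/1000)² = 73,566.2 / 313.04 = 235.0058
N = 1000 × √235.0058 ≈ 15,329.9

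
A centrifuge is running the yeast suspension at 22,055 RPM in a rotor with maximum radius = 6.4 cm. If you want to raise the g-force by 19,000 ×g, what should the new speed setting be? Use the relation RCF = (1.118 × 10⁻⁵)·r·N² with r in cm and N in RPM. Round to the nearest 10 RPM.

N₂ ≈ 27420 RPM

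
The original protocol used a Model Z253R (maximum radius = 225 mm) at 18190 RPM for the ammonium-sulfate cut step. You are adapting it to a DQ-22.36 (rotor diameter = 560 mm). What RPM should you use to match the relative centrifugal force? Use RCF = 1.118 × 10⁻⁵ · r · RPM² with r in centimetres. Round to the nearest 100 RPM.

Original rotor: r = 225 mm = 22.5 cm
RCF_original = 1.118 × 10⁻⁵ × 22.5 × (18190)² = 1.118 × 10⁻⁵ × 22.5 × 330,876,100 ≈ 83,231.9 × g
Your rotor: r = 560 mm / 2 = 280 mm = 28 cm
83,231.9 = 1.118 × 10⁻⁵ × 28 × N²
N² = 83,231.9 / (31.304 × 10⁻⁵) = 265,882,635
N ≈ √265,882,635 ≈ 16,305.9

16300 RPM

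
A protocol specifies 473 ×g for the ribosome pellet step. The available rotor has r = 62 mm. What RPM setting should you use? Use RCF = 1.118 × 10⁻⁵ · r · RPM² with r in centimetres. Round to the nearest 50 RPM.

≈ 2600 RPM

r = 62 mm = 6.2 cm
RCF = 1.118 × 10⁻⁵ × r × N²
473 = 1.118 × 10⁻⁵ × 6.2 × N²
N² = 473 / (6.9316 × 10⁻⁵) = 6,823,821
N ≈ √6,823,821 ≈ 2,612.2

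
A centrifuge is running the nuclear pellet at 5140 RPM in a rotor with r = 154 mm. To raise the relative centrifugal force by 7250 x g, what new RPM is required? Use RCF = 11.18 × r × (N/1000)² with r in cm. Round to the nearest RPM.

r = 154 mm = 15.4 cm
Current RCF = 11.18 × 15.4 × (5.14)² = 11.18 × 15.4 × 26.4196 ≈ 4,548.7 × g
Target RCF = 4,548.7 + 7,250 = 11,798.7 × g
(N/1000)² = 11,798.7 / 172.172 = 68.52856
N = 1000 × √68.52856 ≈ 8,278.2

N₂ ≈ 8278 RPM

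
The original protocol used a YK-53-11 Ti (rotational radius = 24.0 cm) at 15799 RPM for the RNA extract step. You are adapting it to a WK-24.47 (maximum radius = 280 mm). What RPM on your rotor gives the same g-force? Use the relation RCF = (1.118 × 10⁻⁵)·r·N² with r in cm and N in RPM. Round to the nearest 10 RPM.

RCF_original = 1.118 × 10⁻⁵ × 24 × (15799)² = 1.118 × 10⁻⁵ × 24 × 249,608,401 ≈ 66,974.9 × g
Your rotor: r = 280 mm = 28.0 cm
66,974.9 = 1.118 × 10⁻⁵ × 28 × N²
N² = 66,974.9 / (31.304 × 10⁻⁵) = 213,949,974
N ≈ √213,949,974 ≈ 14,627.0

14630 RPM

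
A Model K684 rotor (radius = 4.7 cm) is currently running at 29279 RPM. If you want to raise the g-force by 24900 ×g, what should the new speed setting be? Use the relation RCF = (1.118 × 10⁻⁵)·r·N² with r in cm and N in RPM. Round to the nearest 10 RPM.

N₂ ≈ 36480 RPM

Current RCF = 1.118 × 10⁻⁵ × 4.7 × (29279)² = 1.118 × 10⁻⁵ × 4.7 × 857,259,841 ≈ 45,045.6 × g
Target RCF = 45,045.6 + 24,900 = 69,945.6 × g
N² = 69,945.6 / (5.2546 × 10⁻⁵) = 1,331,130,819
N ≈ √1,331,130,819 ≈ 36,484.7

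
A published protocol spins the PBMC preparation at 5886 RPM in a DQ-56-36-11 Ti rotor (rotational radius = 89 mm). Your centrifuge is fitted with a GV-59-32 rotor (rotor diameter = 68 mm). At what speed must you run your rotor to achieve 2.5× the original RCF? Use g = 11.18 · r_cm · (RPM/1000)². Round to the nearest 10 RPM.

Original rotor: r = 89 mm = 8.9 cm
RCF_original = 11.18 × 8.9 × (5.886)² = 11.18 × 8.9 × 34.644996 ≈ 3,447.2 × g
Target RCF = 2.5 × 3,447.2 ≈ 8,618 × g
Your rotor: r = 68 mm / 2 = 34 mm = 3.4 cm
8,618 = 11.18 × 3.4 × (N/1000)²
(N/1000)² = 8,618 / 38.012 = 226.7179
N = 1000 × √226.7179 ≈ 15,057.2

15060 RPM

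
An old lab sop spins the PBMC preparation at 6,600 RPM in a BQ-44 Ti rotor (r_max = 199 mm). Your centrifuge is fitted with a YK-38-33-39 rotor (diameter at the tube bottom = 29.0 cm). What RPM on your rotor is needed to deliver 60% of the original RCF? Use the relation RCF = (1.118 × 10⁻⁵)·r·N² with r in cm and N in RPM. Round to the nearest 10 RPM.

Original rotor: r = 199 mm = 19.9 cm
RCF_original = 1.118 × 10⁻⁵ × 19.9 × (6600)² = 1.118 × 10⁻⁵ × 19.9 × 43,560,000 ≈ 9,691.3 × g
Target RCF = 0.6 × 9,691.3 ≈ 5,814.8 × g
Your rotor: r = 29.0 / 2 = 14.5 cm
5,814.8 = 1.118 × 10⁻⁵ × 14.5 × N²
N² = 5,814.8 / (16.211 × 10⁻⁵) = 35,869,471
N ≈ √35,869,471 ≈ 5,989.1

5990 RPM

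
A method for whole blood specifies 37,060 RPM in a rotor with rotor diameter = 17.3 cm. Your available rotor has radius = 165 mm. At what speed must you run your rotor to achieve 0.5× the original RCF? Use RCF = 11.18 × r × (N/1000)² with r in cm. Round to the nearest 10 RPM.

Original rotor: r = 17.3 / 2 = 8.65 cm
RCF_original = 11.18 × 8.65 × (37.06)² = 11.18 × 8.65 × 1,373.4436 ≈ 132,821.6 × g
Target RCF = 0.5 × 132,821.6 ≈ 66,410.8 × g
Your rotor: r = 165 mm = 16.5 cm
66,410.8 = 11.18 × 16.5 × (N/1000)²
(N/1000)² = 66,410.8 / 184.47 = 360.0087
N = 1000 × √360.0087 ≈ 18,973.9

18970 RPM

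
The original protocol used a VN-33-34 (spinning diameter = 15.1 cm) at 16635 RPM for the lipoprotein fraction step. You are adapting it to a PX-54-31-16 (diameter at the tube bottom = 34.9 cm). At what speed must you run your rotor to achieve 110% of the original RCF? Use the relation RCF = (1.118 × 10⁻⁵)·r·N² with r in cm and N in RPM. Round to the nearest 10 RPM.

≈ 11480 RPM

Original rotor: r = 15.1 / 2 = 7.55 cm
RCF_original = 1.118 × 10⁻⁵ × 7.55 × (16635)² = 1.118 × 10⁻⁵ × 7.55 × 276,723,225 ≈ 23,357.9 × g
Target RCF = 1.1 × 23,357.9 ≈ 25,693.7 × g
Your rotor: r = 34.9 / 2 = 17.45 cm
25,693.7 = 1.118 × 10⁻⁵ × 17.45 × N²
N² = 25,693.7 / (19.5091 × 10⁻⁵) = 131,701,104
N ≈ √131,701,104 ≈ 11,476.1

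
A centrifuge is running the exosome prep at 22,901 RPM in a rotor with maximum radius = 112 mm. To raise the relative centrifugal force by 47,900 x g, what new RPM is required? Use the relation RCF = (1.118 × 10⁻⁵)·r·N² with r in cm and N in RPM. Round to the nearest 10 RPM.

r = 112 mm = 11.2 cm
Current RCF = 1.118 × 10⁻⁵ × 11.2 × (22901)² = 1.118 × 10⁻⁵ × 11.2 × 524,455,801 ≈ 65,670.3 × g
Target RCF = 65,670.3 + 47,900 = 113,570.3 × g
N² = 113,570.3 / (12.5216 × 10⁻⁵) = 906,995,112
N ≈ √906,995,112 ≈ 30,116.4

≈ 30120 RPM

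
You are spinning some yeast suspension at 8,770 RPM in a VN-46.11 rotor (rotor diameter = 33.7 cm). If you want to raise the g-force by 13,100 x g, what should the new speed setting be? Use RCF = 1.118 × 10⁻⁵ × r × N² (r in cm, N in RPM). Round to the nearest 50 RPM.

r = 33.7 / 2 = 16.85 cm
Current RCF = 1.118 × 10⁻⁵ × 16.85 × (8770)² = 1.118 × 10⁻⁵ × 16.85 × 76,912,900 ≈ 14,489.1 × g
Target RCF = 14,489.1 + 13,100 = 27,589.1 × g
N² = 27,589.1 / (18.8383 × 10⁻⁵) = 146,452,175
N ≈ √146,452,175 ≈ 12,101.7

12100 RPM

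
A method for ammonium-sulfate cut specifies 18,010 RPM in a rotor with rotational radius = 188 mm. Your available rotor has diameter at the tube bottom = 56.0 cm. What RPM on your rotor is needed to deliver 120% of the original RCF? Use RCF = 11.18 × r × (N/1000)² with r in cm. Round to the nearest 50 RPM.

≈ 16150 RPM

Original rotor: r = 188 mm = 18.8 cm
RCF = 11.18 × r × (N/1000)²
RCF_original = 11.18 × 18.8 × (18.01)² = 11.18 × 18.8 × 324.3601 ≈ 68,175.3 × g
Target RCF = 1.2 × 68,175.3 ≈ 81,810.4 × g
Your rotor: r = 56.0 / 2 = 28 cm
81,810.4 = 11.18 × 28 × (N/1000)²
(N/1000)² = 81,810.4 / 313.04 = 261.3417
N = 1000 × √261.3417 ≈ 16,166.1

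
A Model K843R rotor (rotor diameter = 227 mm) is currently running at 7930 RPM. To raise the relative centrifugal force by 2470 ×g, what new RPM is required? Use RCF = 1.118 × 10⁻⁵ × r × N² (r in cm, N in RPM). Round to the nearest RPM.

r = 227 mm / 2 = 113.5 mm = 11.35 cm
Current RCF = 1.118 × 10⁻⁵ × 11.35 × (7930)² = 1.118 × 10⁻⁵ × 11.35 × 62,884,900 ≈ 7,979.7 × g
Target RCF = 7,979.7 + 2,470 = 10,449.7 × g
N² = 10,449.7 / (12.6893 × 10⁻⁵) = 82,350,484
N ≈ √82,350,484 ≈ 9,074.7

N₂ ≈ 9075 RPM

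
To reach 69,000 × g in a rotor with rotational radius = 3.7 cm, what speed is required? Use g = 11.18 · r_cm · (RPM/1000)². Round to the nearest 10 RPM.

69,000 = 11.18 × 3.7 × (N/1000)²
(N/1000)² = 69,000 / 41.366 = 1668.037
N = 1000 × √1668.037 ≈ 40,841.6

N ≈ 40840 RPM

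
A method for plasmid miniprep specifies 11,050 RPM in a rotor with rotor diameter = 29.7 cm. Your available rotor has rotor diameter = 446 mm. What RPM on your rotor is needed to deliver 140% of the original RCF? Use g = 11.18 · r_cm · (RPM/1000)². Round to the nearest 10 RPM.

Original rotor: r = 29.7 / 2 = 14.85 cm
RCF_original = 11.18 × 14.85 × (11.05)² = 11.18 × 14.85 × 122.1025 ≈ 20,271.8 × g
Target RCF = 1.4 × 20,271.8 ≈ 28,380.5 × g
Your rotor: r = 446 mm / 2 = 223 mm = 22.3 cm
28,380.5 = 11.18 × 22.3 × (N/1000)²
(N/1000)² = 28,380.5 / 249.314 = 113.8344
N = 1000 × √113.8344 ≈ 10,669.3

10670 RPM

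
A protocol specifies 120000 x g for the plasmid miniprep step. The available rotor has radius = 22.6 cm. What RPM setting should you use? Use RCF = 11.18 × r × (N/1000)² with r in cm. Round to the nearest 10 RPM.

120,000 = 11.18 × 22.6 × (N/1000)²
(N/1000)² = 120,000 / 252.668 = 474.9315
N = 1000 × √474.9315 ≈ 21,792.9

21790 RPM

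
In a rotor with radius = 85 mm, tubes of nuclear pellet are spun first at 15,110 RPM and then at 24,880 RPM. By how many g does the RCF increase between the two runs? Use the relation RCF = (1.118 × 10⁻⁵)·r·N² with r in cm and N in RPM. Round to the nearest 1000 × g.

37000 g

r = 85 mm = 8.5 cm
RCF₁ = 1.118 × 10⁻⁵ × 8.5 × (15110)² = 1.118 × 10⁻⁵ × 8.5 × 228,312,100 ≈ 21,696.5 × g
RCF₂ = 1.118 × 10⁻⁵ × 8.5 × (24880)² = 1.118 × 10⁻⁵ × 8.5 × 619,014,400 ≈ 58,824.9 × g
Increase = 58,824.9 − 21,696.5 = 37,128.4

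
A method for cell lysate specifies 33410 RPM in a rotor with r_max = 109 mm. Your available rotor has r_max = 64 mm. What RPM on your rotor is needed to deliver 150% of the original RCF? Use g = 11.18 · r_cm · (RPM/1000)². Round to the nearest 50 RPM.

53400 RPM

Original rotor: r = 109 mm = 10.9 cm
RCF_original = 11.18 × 10.9 × (33.41)² = 11.18 × 10.9 × 1,116.2281 ≈ 136,025.8 × g
Target RCF = 1.5 × 136,025.8 ≈ 204,038.7 × g
Your rotor: r = 64 mm = 6.4 cm
204,038.7 = 11.18 × 6.4 × (N/1000)²
(N/1000)² = 204,038.7 / 71.552 = 2851.614
N = 1000 × √2851.614 ≈ 53,400.5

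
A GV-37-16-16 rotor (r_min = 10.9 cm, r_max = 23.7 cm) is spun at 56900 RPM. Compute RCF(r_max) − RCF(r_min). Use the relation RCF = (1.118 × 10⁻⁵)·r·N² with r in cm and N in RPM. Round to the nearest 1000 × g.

RCF_max = 1.118 × 10⁻⁵ × 23.7 × (56900)² = 1.118 × 10⁻⁵ × 23.7 × 3,237,610,000 ≈ 857,856.6 × g
RCF_min = 1.118 × 10⁻⁵ × 10.9 × (56900)² = 1.118 × 10⁻⁵ × 10.9 × 3,237,610,000 ≈ 394,541.6 × g
ΔRCF = 857,856.6 − 394,541.6 = 463,315

ΔRCF ≈ 463000 × g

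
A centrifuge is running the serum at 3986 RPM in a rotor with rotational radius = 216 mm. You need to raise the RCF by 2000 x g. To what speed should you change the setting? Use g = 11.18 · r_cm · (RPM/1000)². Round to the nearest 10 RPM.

4920 RPM

r = 216 mm = 21.6 cm
Current RCF = 11.18 × 21.6 × (3.986)² = 11.18 × 21.6 × 15.888196 ≈ 3,836.8 × g
Target RCF = 3,836.8 + 2,000 = 5,836.8 × g
(N/1000)² = 5,836.8 / 241.488 = 24.17015
N = 1000 × √24.17015 ≈ 4,916.3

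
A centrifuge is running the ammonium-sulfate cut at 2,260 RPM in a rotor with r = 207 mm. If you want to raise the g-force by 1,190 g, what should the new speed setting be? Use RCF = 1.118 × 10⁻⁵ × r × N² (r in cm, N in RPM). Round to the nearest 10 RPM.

r = 207 mm = 20.7 cm
Current RCF = 1.118 × 10⁻⁵ × 20.7 × (2260)² = 1.118 × 10⁻⁵ × 20.7 × 5,107,600 ≈ 1,182 × g
Target RCF = 1,182 + 1,190 = 2,372 × g
N² = 2,372 / (23.1426 × 10⁻⁵) = 10,249,497
N ≈ √10,249,497 ≈ 3,201.5

3200 RPM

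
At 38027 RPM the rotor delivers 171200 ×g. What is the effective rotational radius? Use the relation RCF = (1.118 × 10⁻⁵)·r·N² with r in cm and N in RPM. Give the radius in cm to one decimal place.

171200 = 1.118 × 10⁻⁵ × r × (38027)²
r = 171200 / (1.118 × 10⁻⁵ × 1,446,052,729) = 171200 / 16166.87 ≈ 10.590 cm

10.6 cm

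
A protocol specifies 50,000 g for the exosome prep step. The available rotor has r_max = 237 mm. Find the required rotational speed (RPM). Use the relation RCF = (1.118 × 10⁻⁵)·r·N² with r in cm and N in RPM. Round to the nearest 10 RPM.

N ≈ 13740 RPM

r = 237 mm = 23.7 cm
RCF = 1.118 × 10⁻⁵ × r × N²
50,000 = 1.118 × 10⁻⁵ × 23.7 × N²
N² = 50,000 / (26.4966 × 10⁻⁵) = 188,703,456
N ≈ √188,703,456 ≈ 13,736.9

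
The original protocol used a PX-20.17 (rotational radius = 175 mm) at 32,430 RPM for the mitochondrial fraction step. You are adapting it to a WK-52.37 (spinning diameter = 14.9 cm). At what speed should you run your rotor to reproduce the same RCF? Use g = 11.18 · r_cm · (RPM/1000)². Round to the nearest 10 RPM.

49700 RPM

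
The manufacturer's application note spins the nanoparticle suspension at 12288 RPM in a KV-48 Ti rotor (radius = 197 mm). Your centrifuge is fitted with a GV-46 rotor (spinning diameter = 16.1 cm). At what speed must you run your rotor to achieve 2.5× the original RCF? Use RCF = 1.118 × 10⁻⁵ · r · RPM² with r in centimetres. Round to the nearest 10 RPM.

≈ 30390 RPM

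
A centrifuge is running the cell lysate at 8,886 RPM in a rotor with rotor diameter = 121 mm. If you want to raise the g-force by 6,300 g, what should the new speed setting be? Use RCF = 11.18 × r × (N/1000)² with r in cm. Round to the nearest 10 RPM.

r = 121 mm / 2 = 60.5 mm = 6.05 cm
Current RCF = 11.18 × 6.05 × (8.886)² = 11.18 × 6.05 × 78.960996 ≈ 5,340.8 × g
Target RCF = 5,340.8 + 6,300 = 11,640.8 × g
(N/1000)² = 11,640.8 / 67.639 = 172.1019
N = 1000 × √172.1019 ≈ 13,118.8

13120 RPM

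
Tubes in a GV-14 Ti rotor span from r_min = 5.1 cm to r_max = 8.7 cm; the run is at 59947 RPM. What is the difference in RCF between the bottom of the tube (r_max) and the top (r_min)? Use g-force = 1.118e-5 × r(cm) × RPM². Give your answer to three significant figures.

ΔRCF = 1.118 × 10⁻⁵ × (r_max − r_min) × N² = 1.118 × 10⁻⁵ × 3.6 × 3,593,642,809 ≈ 144,636.9

145000 g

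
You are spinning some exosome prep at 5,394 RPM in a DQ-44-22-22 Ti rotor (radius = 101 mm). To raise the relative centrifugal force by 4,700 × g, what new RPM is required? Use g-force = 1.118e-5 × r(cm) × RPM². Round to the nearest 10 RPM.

r = 101 mm = 10.1 cm
Current RCF = 1.118 × 10⁻⁵ × 10.1 × (5394)² = 1.118 × 10⁻⁵ × 10.1 × 29,095,236 ≈ 3,285.4 × g
Target RCF = 3,285.4 + 4,700 = 7,985.4 × g
N² = 7,985.4 / (11.2918 × 10⁻⁵) = 70,718,575
N ≈ √70,718,575 ≈ 8,409.4

8410 RPM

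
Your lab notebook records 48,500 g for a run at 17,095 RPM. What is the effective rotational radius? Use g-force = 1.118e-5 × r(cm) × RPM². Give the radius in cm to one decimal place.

14.8 cm

48500 = 1.118 × 10⁻⁵ × r × (17095)²
r = 48500 / (1.118 × 10⁻⁵ × 292,239,025) = 48500 / 3267.232 ≈ 14.844 cm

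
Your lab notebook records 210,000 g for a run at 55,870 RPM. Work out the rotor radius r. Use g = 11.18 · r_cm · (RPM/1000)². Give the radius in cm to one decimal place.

210000 = 11.18 × r × (55.87)²
r = 210000 / (11.18 × 3121.4569) = 210000 / 34897.89 ≈ 6.018 cm

r ≈ 6.0 cm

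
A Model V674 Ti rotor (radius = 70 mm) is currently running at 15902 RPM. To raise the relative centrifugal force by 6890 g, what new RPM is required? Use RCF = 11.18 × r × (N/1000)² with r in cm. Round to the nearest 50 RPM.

r = 70 mm = 7.0 cm
Current RCF = 11.18 × 7 × (15.902)² = 11.18 × 7 × 252.873604 ≈ 19,789.9 × g
Target RCF = 19,789.9 + 6,890 = 26,679.9 × g
(N/1000)² = 26,679.9 / 78.26 = 340.9136
N = 1000 × √340.9136 ≈ 18,463.8

18450 RPM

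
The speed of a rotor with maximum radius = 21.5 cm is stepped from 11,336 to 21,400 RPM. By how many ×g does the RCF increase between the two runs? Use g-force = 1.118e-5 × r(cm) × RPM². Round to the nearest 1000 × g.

RCF₁ = 1.118 × 10⁻⁵ × 21.5 × (11336)² = 1.118 × 10⁻⁵ × 21.5 × 128,504,896 ≈ 30,888.7 × g
RCF₂ = 1.118 × 10⁻⁵ × 21.5 × (21400)² = 1.118 × 10⁻⁵ × 21.5 × 457,960,000 ≈ 110,079.8 × g
Increase = 110,079.8 − 30,888.7 = 79,191.1

79000 ×g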